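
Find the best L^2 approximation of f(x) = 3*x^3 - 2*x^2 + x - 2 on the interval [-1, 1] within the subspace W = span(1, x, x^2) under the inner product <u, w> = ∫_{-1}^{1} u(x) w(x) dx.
g(x) = -2*x^2 + 14*x/5 - 2

The best approximation g ∈ W is the orthogonal projection of f onto W. Writing g = a_0 + a_1 x + a_2 x^2, the coefficients solve the normal equations G · a = b where
  G_{ij} = <φ_i, φ_j> and b_i = <f, φ_i>, with φ_0 = 1, φ_1 = x, φ_2 = x^2.
G =
  [2, 0, 2/3]
  [0, 2/3, 0]
  [2/3, 0, 2/5],
b = (-16/3, 28/15, -32/15).
Solving gives a_0 = -2, a_1 = 14/5, a_2 = -2, so
  g(x) = -2*x^2 + 14*x/5 - 2.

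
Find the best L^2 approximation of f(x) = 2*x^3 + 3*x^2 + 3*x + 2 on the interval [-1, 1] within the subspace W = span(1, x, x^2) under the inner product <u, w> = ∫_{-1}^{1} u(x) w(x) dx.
g(x) = 3*x^2 + 21*x/5 + 2

The best approximation g ∈ W is the orthogonal projection of f onto W. Writing g = a_0 + a_1 x + a_2 x^2, the coefficients solve the normal equations G · a = b where
  G_{ij} = <φ_i, φ_j> and b_i = <f, φ_i>, with φ_0 = 1, φ_1 = x, φ_2 = x^2.
G =
  [2, 0, 2/3]
  [0, 2/3, 0]
  [2/3, 0, 2/5],
b = (6, 14/5, 38/15).
Solving gives a_0 = 2, a_1 = 21/5, a_2 = 3, so
  g(x) = 3*x^2 + 21*x/5 + 2.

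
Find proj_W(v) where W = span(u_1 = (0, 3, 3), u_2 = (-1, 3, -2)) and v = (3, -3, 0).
proj_W(v) = (7/9, -31/9, 4/9)

Set up U = [u_1 | ... | u_2] ∈ R^(3×2). The projector onto W = col(U) is P = U (U^T U)^(-1) U^T.
Compute U^T U =
  [18, 3]
  [3, 14],
and U^T v = (-9, -12).
Solve U^T U · c = U^T v for the coefficients: c = (-10/27, -7/9). The projection is proj_W(v) = U c.
Check: (v - proj_W(v)) · u_1 = 0  (should be 0).
Check: (v - proj_W(v)) · u_2 = 0  (should be 0).
Result: proj_W(v) = (7/9, -31/9, 4/9).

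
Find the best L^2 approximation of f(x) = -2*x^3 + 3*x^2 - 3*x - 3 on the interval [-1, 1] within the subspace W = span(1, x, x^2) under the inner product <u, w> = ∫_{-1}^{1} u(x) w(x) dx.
g(x) = 3*x^2 - 21*x/5 - 3

The best approximation g ∈ W is the orthogonal projection of f onto W. Writing g = a_0 + a_1 x + a_2 x^2, the coefficients solve the normal equations G · a = b where
  G_{ij} = <φ_i, φ_j> and b_i = <f, φ_i>, with φ_0 = 1, φ_1 = x, φ_2 = x^2.
G =
  [2, 0, 2/3]
  [0, 2/3, 0]
  [2/3, 0, 2/5],
b = (-4, -14/5, -4/5).
Solving gives a_0 = -3, a_1 = -21/5, a_2 = 3, so
  g(x) = 3*x^2 - 21*x/5 - 3.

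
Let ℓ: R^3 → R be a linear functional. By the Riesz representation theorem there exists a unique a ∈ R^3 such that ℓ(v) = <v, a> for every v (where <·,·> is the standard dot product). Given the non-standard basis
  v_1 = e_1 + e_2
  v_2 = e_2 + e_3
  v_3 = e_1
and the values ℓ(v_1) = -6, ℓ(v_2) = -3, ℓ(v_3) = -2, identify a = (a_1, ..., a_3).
a = (-2, -4, 1)

Write a = (a_1, ..., a_3) in the standard basis. For each basis vector v_i, ℓ(v_i) = <v_i, a> is a linear equation in the a_j's. Collect the n equations into a matrix system V a = ℓ, where row i of V is v_i (expressed in the standard basis). Since V is invertible (lower-triangular with 1s on the diagonal, up to permutation), solve by back-substitution:
  V =
[[1, 1, 0],
 [0, 1, 1],
 [1, 0, 0]]
  V a = (-6, -3, -2)
Solving gives a = (-2, -4, 1).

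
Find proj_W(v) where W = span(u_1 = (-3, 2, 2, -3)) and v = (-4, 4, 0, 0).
proj_W(v) = (-30/13, 20/13, 20/13, -30/13)

Set up U = [u_1 | ... | u_1] ∈ R^(4×1). The projector onto W = col(U) is P = U (U^T U)^(-1) U^T.
Compute U^T U =
  [26],
and U^T v = (20).
Solve U^T U · c = U^T v for the coefficients: c = (10/13). The projection is proj_W(v) = U c.
Check: (v - proj_W(v)) · u_1 = 0  (should be 0).
Result: proj_W(v) = (-30/13, 20/13, 20/13, -30/13).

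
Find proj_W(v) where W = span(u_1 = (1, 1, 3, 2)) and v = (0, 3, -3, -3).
proj_W(v) = (-4/5, -4/5, -12/5, -8/5)

Set up U = [u_1 | ... | u_1] ∈ R^(4×1). The projector onto W = col(U) is P = U (U^T U)^(-1) U^T.
Compute U^T U =
  [15],
and U^T v = (-12).
Solve U^T U · c = U^T v for the coefficients: c = (-4/5). The projection is proj_W(v) = U c.
Check: (v - proj_W(v)) · u_1 = 0  (should be 0).
Result: proj_W(v) = (-4/5, -4/5, -12/5, -8/5).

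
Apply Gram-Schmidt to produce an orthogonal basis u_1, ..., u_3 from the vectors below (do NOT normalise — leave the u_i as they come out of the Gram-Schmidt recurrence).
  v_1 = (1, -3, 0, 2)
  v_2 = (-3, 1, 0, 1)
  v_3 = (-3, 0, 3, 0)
Orthogonal basis:
  u_1 = (1, -3, 0, 2)
  u_2 = (-19/7, 1/7, 0, 11/7)
  u_3 = (-25/46, -35/46, 3, -20/23)

Apply the Gram-Schmidt recurrence
  u_1 = v_1
  u_i = v_i − Σ_{j<i} ((v_i · u_j) / (u_j · u_j)) · u_j.

Step by step this gives:
  u_1 = (1, -3, 0, 2)
  u_2 = (-19/7, 1/7, 0, 11/7)
  u_3 = (-25/46, -35/46, 3, -20/23)

Orthogonality check:
  u_2 · u_1 = 0 (should be 0)
  u_3 · u_1 = 0 (should be 0)
  u_3 · u_2 = 0 (should be 0)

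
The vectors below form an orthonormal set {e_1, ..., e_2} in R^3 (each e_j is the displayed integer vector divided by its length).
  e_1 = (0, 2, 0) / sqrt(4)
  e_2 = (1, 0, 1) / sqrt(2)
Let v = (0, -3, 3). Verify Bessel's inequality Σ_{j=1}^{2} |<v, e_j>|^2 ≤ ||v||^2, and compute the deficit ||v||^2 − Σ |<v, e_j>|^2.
Σ |<v, e_j>|^2 = 27/2; ||v||^2 = 18; deficit = 9/2

Write each e_j = u_j / sqrt(<u_j, u_j>) where u_j is the displayed integer vector. Then <v, e_j> = <v, u_j> / sqrt(<u_j, u_j>), so |<v, e_j>|^2 = <v, u_j>^2 / <u_j, u_j>.
Coefficients: <v, e_1> = -6/sqrt(4), <v, e_2> = 3/sqrt(2).
Square and sum: Σ |<v, e_j>|^2 = 27/2.
Compute ||v||^2 = v·v = 18.
Deficit = 18 − 27/2 = 9/2 ≥ 0, confirming Bessel's inequality. (The deficit equals ||v − Σ <v,e_j> e_j||^2, the squared distance from v to span{e_j}.)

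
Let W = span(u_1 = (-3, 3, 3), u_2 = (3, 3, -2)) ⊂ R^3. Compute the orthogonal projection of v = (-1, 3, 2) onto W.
proj_W(v) = (-41/31, 95/31, 50/31)

Set up U = [u_1 | ... | u_2] ∈ R^(3×2). The projector onto W = col(U) is P = U (U^T U)^(-1) U^T.
Compute U^T U =
  [27, -6]
  [-6, 22],
and U^T v = (18, 2).
Solve U^T U · c = U^T v for the coefficients: c = (68/93, 9/31). The projection is proj_W(v) = U c.
Check: (v - proj_W(v)) · u_1 = 0  (should be 0).
Check: (v - proj_W(v)) · u_2 = 0  (should be 0).
Result: proj_W(v) = (-41/31, 95/31, 50/31).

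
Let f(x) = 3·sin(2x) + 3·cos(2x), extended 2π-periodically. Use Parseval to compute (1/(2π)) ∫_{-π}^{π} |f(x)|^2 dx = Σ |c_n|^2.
Σ |c_n|^2 = 9

Expand |f|^2 and use orthogonality of {sin(nx), cos(mx)} on [-π, π]:
  ∫_{-π}^{π} sin(nx)^2 dx = π, ∫ cos(mx)^2 dx = π, and cross terms integrate to 0.
So ∫_{-π}^{π} f(x)^2 dx = 3^2 · π + 3^2 · π = (9 + 9)π.
Divide by 2π: (9 + 9)/2 = 9.
By Parseval, this equals Σ |c_n|^2.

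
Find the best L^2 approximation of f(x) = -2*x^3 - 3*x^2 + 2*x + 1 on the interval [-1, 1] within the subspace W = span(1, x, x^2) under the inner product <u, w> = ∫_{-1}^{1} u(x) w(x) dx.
g(x) = -3*x^2 + 4*x/5 + 1

The best approximation g ∈ W is the orthogonal projection of f onto W. Writing g = a_0 + a_1 x + a_2 x^2, the coefficients solve the normal equations G · a = b where
  G_{ij} = <φ_i, φ_j> and b_i = <f, φ_i>, with φ_0 = 1, φ_1 = x, φ_2 = x^2.
G =
  [2, 0, 2/3]
  [0, 2/3, 0]
  [2/3, 0, 2/5],
b = (0, 8/15, -8/15).
Solving gives a_0 = 1, a_1 = 4/5, a_2 = -3, so
  g(x) = -3*x^2 + 4*x/5 + 1.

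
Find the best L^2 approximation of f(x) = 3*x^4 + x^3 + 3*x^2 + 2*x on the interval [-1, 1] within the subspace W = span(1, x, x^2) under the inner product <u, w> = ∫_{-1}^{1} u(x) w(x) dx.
g(x) = 39*x^2/7 + 13*x/5 - 9/35

The best approximation g ∈ W is the orthogonal projection of f onto W. Writing g = a_0 + a_1 x + a_2 x^2, the coefficients solve the normal equations G · a = b where
  G_{ij} = <φ_i, φ_j> and b_i = <f, φ_i>, with φ_0 = 1, φ_1 = x, φ_2 = x^2.
G =
  [2, 0, 2/3]
  [0, 2/3, 0]
  [2/3, 0, 2/5],
b = (16/5, 26/15, 72/35).
Solving gives a_0 = -9/35, a_1 = 13/5, a_2 = 39/7, so
  g(x) = 39*x^2/7 + 13*x/5 - 9/35.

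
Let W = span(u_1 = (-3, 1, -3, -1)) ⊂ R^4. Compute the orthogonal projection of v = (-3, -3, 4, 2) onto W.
proj_W(v) = (6/5, -2/5, 6/5, 2/5)

Set up U = [u_1 | ... | u_1] ∈ R^(4×1). The projector onto W = col(U) is P = U (U^T U)^(-1) U^T.
Compute U^T U =
  [20],
and U^T v = (-8).
Solve U^T U · c = U^T v for the coefficients: c = (-2/5). The projection is proj_W(v) = U c.
Check: (v - proj_W(v)) · u_1 = 0  (should be 0).
Result: proj_W(v) = (6/5, -2/5, 6/5, 2/5).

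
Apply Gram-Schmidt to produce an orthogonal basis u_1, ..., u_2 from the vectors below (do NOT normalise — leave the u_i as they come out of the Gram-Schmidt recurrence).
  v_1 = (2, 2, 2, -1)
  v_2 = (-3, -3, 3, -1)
Orthogonal basis:
  u_1 = (2, 2, 2, -1)
  u_2 = (-29/13, -29/13, 49/13, -18/13)

Apply the Gram-Schmidt recurrence
  u_1 = v_1
  u_i = v_i − Σ_{j<i} ((v_i · u_j) / (u_j · u_j)) · u_j.

Step by step this gives:
  u_1 = (2, 2, 2, -1)
  u_2 = (-29/13, -29/13, 49/13, -18/13)

Orthogonality check:
  u_2 · u_1 = 0 (should be 0)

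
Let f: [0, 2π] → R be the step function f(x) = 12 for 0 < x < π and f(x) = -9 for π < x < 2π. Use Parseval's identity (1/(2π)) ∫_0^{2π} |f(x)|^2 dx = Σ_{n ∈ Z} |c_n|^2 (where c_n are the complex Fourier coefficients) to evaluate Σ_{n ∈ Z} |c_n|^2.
Σ |c_n|^2 = 225/2

Parseval equates the L^2 energy of f (normalised by 1/(2π)) with the ℓ^2 sum of its Fourier coefficients: (1/(2π)) ∫_0^{2π} |f|^2 = Σ |c_n|^2.
Compute the left side: (1/(2π)) [∫_0^π 12^2 dx + ∫_π^{2π} (-9)^2 dx] = (1/(2π)) · (144π + 81π) = (144 + 81)/2 = 225/2.
So Σ_{n ∈ Z} |c_n|^2 = 225/2.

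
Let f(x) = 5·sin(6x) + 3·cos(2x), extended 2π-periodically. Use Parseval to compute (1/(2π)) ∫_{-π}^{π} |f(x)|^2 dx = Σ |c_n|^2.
Σ |c_n|^2 = 17

Expand |f|^2 and use orthogonality of {sin(nx), cos(mx)} on [-π, π]:
  ∫_{-π}^{π} sin(nx)^2 dx = π, ∫ cos(mx)^2 dx = π, and cross terms integrate to 0.
So ∫_{-π}^{π} f(x)^2 dx = 5^2 · π + 3^2 · π = (25 + 9)π.
Divide by 2π: (25 + 9)/2 = 17.
By Parseval, this equals Σ |c_n|^2.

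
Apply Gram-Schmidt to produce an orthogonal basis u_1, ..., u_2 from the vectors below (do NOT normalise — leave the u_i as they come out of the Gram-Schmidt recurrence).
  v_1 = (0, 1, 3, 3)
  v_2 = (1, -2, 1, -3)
Orthogonal basis:
  u_1 = (0, 1, 3, 3)
  u_2 = (1, -30/19, 43/19, -33/19)

Apply the Gram-Schmidt recurrence
  u_1 = v_1
  u_i = v_i − Σ_{j<i} ((v_i · u_j) / (u_j · u_j)) · u_j.

Step by step this gives:
  u_1 = (0, 1, 3, 3)
  u_2 = (1, -30/19, 43/19, -33/19)

Orthogonality check:
  u_2 · u_1 = 0 (should be 0)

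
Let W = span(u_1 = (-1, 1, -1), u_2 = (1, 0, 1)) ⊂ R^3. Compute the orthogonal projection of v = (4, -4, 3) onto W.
proj_W(v) = (7/2, -4, 7/2)

Set up U = [u_1 | ... | u_2] ∈ R^(3×2). The projector onto W = col(U) is P = U (U^T U)^(-1) U^T.
Compute U^T U =
  [3, -2]
  [-2, 2],
and U^T v = (-11, 7).
Solve U^T U · c = U^T v for the coefficients: c = (-4, -1/2). The projection is proj_W(v) = U c.
Check: (v - proj_W(v)) · u_1 = 0  (should be 0).
Check: (v - proj_W(v)) · u_2 = 0  (should be 0).
Result: proj_W(v) = (7/2, -4, 7/2).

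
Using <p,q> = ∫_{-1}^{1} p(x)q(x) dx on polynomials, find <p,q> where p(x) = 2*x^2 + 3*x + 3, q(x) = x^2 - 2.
<p,q> = -178/15

Expand the product: p(x)·q(x) = 2*x^4 + 3*x^3 - x^2 - 6*x - 6.
∫_{-1}^{1} of each monomial x^k gives [2/(k+1) if k even, 0 if k odd]. Integrating term-by-term (or equivalently evaluating the antiderivative F(x) = 2*x^5/5 + 3*x^4/4 - x^3/3 - 3*x^2 - 6*x at the endpoints):
  F(1) − F(−1) = -491/60 − (221/60) = -178/15.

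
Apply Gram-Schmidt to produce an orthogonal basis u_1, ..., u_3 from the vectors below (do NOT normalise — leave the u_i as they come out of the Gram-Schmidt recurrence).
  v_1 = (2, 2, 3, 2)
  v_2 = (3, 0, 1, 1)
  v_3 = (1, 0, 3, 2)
Orthogonal basis:
  u_1 = (2, 2, 3, 2)
  u_2 = (41/21, -22/21, -4/7, -1/21)
  u_3 = (-53/110, -7/5, 48/55, 63/110)

Apply the Gram-Schmidt recurrence
  u_1 = v_1
  u_i = v_i − Σ_{j<i} ((v_i · u_j) / (u_j · u_j)) · u_j.

Step by step this gives:
  u_1 = (2, 2, 3, 2)
  u_2 = (41/21, -22/21, -4/7, -1/21)
  u_3 = (-53/110, -7/5, 48/55, 63/110)

Orthogonality check:
  u_2 · u_1 = 0 (should be 0)
  u_3 · u_1 = 0 (should be 0)
  u_3 · u_2 = 0 (should be 0)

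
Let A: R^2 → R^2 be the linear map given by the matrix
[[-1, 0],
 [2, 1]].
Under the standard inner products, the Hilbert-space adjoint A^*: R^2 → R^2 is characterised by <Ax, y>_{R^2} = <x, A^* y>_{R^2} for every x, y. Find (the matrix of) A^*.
A^* = A^T =
[[-1, 2],
 [0, 1]]

For real matrices with standard dot products, the defining identity <Ax, y> = <x, A^* y> gives (Ax)^T y = x^T (A^*) y, i.e. x^T A^T y = x^T (A^*) y. Since this holds for all x, y, we must have A^* = A^T. Therefore
A^* =
[[-1, 2],
 [0, 1]].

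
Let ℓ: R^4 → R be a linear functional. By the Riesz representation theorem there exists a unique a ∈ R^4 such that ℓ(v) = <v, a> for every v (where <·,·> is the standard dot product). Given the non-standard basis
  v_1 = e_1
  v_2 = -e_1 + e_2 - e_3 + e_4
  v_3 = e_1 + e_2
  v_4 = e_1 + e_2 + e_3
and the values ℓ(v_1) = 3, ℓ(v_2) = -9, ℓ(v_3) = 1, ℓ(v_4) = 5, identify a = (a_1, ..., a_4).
a = (3, -2, 4, 0)

Write a = (a_1, ..., a_4) in the standard basis. For each basis vector v_i, ℓ(v_i) = <v_i, a> is a linear equation in the a_j's. Collect the n equations into a matrix system V a = ℓ, where row i of V is v_i (expressed in the standard basis). Since V is invertible (lower-triangular with 1s on the diagonal, up to permutation), solve by back-substitution:
  V =
[[1, 0, 0, 0],
 [-1, 1, -1, 1],
 [1, 1, 0, 0],
 [1, 1, 1, 0]]
  V a = (3, -9, 1, 5)
Solving gives a = (3, -2, 4, 0).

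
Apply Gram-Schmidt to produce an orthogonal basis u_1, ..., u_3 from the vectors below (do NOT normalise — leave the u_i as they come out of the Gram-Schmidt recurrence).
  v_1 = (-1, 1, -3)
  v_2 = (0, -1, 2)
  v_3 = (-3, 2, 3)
Orthogonal basis:
  u_1 = (-1, 1, -3)
  u_2 = (-7/11, -4/11, 1/11)
  u_3 = (-5/3, 10/3, 5/3)

Apply the Gram-Schmidt recurrence
  u_1 = v_1
  u_i = v_i − Σ_{j<i} ((v_i · u_j) / (u_j · u_j)) · u_j.

Step by step this gives:
  u_1 = (-1, 1, -3)
  u_2 = (-7/11, -4/11, 1/11)
  u_3 = (-5/3, 10/3, 5/3)

Orthogonality check:
  u_2 · u_1 = 0 (should be 0)
  u_3 · u_1 = 0 (should be 0)
  u_3 · u_2 = 0 (should be 0)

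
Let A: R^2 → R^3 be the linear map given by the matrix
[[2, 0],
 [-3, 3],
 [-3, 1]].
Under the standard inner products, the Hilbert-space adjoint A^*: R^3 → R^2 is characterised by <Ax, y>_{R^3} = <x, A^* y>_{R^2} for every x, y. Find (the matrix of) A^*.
A^* = A^T =
[[2, -3, -3],
 [0, 3, 1]]

For real matrices with standard dot products, the defining identity <Ax, y> = <x, A^* y> gives (Ax)^T y = x^T (A^*) y, i.e. x^T A^T y = x^T (A^*) y. Since this holds for all x, y, we must have A^* = A^T. Therefore
A^* =
[[2, -3, -3],
 [0, 3, 1]].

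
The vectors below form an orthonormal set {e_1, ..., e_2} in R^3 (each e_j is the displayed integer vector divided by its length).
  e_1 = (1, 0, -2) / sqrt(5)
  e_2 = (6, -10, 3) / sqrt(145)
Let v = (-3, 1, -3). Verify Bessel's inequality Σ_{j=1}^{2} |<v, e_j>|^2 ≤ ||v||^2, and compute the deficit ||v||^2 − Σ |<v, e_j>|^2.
Σ |<v, e_j>|^2 = 326/29; ||v||^2 = 19; deficit = 225/29

Write each e_j = u_j / sqrt(<u_j, u_j>) where u_j is the displayed integer vector. Then <v, e_j> = <v, u_j> / sqrt(<u_j, u_j>), so |<v, e_j>|^2 = <v, u_j>^2 / <u_j, u_j>.
Coefficients: <v, e_1> = 3/sqrt(5), <v, e_2> = -37/sqrt(145).
Square and sum: Σ |<v, e_j>|^2 = 326/29.
Compute ||v||^2 = v·v = 19.
Deficit = 19 − 326/29 = 225/29 ≥ 0, confirming Bessel's inequality. (The deficit equals ||v − Σ <v,e_j> e_j||^2, the squared distance from v to span{e_j}.)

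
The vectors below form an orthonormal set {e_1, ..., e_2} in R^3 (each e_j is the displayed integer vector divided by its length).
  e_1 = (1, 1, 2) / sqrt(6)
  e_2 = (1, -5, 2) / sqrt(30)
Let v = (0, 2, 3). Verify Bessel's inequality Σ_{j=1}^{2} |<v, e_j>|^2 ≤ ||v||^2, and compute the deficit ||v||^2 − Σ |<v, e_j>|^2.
Σ |<v, e_j>|^2 = 56/5; ||v||^2 = 13; deficit = 9/5

Write each e_j = u_j / sqrt(<u_j, u_j>) where u_j is the displayed integer vector. Then <v, e_j> = <v, u_j> / sqrt(<u_j, u_j>), so |<v, e_j>|^2 = <v, u_j>^2 / <u_j, u_j>.
Coefficients: <v, e_1> = 8/sqrt(6), <v, e_2> = -4/sqrt(30).
Square and sum: Σ |<v, e_j>|^2 = 56/5.
Compute ||v||^2 = v·v = 13.
Deficit = 13 − 56/5 = 9/5 ≥ 0, confirming Bessel's inequality. (The deficit equals ||v − Σ <v,e_j> e_j||^2, the squared distance from v to span{e_j}.)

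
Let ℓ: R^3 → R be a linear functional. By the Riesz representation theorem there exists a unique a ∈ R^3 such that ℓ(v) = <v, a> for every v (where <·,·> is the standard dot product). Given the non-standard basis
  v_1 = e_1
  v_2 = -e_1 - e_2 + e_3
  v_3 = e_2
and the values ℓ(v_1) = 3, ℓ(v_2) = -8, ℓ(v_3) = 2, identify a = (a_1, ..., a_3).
a = (3, 2, -3)

Write a = (a_1, ..., a_3) in the standard basis. For each basis vector v_i, ℓ(v_i) = <v_i, a> is a linear equation in the a_j's. Collect the n equations into a matrix system V a = ℓ, where row i of V is v_i (expressed in the standard basis). Since V is invertible (lower-triangular with 1s on the diagonal, up to permutation), solve by back-substitution:
  V =
[[1, 0, 0],
 [-1, -1, 1],
 [0, 1, 0]]
  V a = (3, -8, 2)
Solving gives a = (3, 2, -3).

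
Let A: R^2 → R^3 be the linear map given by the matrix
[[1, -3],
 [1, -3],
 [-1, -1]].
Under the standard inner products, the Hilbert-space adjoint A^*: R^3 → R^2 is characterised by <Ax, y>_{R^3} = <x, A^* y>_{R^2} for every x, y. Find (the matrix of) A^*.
A^* = A^T =
[[1, 1, -1],
 [-3, -3, -1]]

For real matrices with standard dot products, the defining identity <Ax, y> = <x, A^* y> gives (Ax)^T y = x^T (A^*) y, i.e. x^T A^T y = x^T (A^*) y. Since this holds for all x, y, we must have A^* = A^T. Therefore
A^* =
[[1, 1, -1],
 [-3, -3, -1]].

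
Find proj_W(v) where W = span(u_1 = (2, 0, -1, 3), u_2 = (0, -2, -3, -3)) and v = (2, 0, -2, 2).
proj_W(v) = (33/17, -9/17, -30/17, 36/17)

Set up U = [u_1 | ... | u_2] ∈ R^(4×2). The projector onto W = col(U) is P = U (U^T U)^(-1) U^T.
Compute U^T U =
  [14, -6]
  [-6, 22],
and U^T v = (12, 0).
Solve U^T U · c = U^T v for the coefficients: c = (33/34, 9/34). The projection is proj_W(v) = U c.
Check: (v - proj_W(v)) · u_1 = 0  (should be 0).
Check: (v - proj_W(v)) · u_2 = 0  (should be 0).
Result: proj_W(v) = (33/17, -9/17, -30/17, 36/17).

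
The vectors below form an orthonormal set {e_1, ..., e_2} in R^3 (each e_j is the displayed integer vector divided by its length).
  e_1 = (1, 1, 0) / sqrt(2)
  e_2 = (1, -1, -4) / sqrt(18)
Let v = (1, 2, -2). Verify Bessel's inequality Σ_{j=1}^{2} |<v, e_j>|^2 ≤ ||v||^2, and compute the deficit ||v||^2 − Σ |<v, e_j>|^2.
Σ |<v, e_j>|^2 = 65/9; ||v||^2 = 9; deficit = 16/9

Write each e_j = u_j / sqrt(<u_j, u_j>) where u_j is the displayed integer vector. Then <v, e_j> = <v, u_j> / sqrt(<u_j, u_j>), so |<v, e_j>|^2 = <v, u_j>^2 / <u_j, u_j>.
Coefficients: <v, e_1> = 3/sqrt(2), <v, e_2> = 7/sqrt(18).
Square and sum: Σ |<v, e_j>|^2 = 65/9.
Compute ||v||^2 = v·v = 9.
Deficit = 9 − 65/9 = 16/9 ≥ 0, confirming Bessel's inequality. (The deficit equals ||v − Σ <v,e_j> e_j||^2, the squared distance from v to span{e_j}.)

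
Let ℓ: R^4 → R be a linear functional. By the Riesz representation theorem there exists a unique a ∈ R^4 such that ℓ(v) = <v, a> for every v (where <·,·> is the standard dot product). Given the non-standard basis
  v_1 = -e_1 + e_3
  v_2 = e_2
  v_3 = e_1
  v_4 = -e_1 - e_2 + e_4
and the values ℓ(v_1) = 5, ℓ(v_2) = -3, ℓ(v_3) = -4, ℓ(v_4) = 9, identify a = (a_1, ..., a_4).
a = (-4, -3, 1, 2)

Write a = (a_1, ..., a_4) in the standard basis. For each basis vector v_i, ℓ(v_i) = <v_i, a> is a linear equation in the a_j's. Collect the n equations into a matrix system V a = ℓ, where row i of V is v_i (expressed in the standard basis). Since V is invertible (lower-triangular with 1s on the diagonal, up to permutation), solve by back-substitution:
  V =
[[-1, 0, 1, 0],
 [0, 1, 0, 0],
 [1, 0, 0, 0],
 [-1, -1, 0, 1]]
  V a = (5, -3, -4, 9)
Solving gives a = (-4, -3, 1, 2).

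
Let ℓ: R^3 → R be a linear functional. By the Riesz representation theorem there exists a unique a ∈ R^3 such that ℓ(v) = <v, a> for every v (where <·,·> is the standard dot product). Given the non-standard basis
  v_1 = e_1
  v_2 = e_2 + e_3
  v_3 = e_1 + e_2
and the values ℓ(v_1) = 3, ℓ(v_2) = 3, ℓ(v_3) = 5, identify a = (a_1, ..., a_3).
a = (3, 2, 1)

Write a = (a_1, ..., a_3) in the standard basis. For each basis vector v_i, ℓ(v_i) = <v_i, a> is a linear equation in the a_j's. Collect the n equations into a matrix system V a = ℓ, where row i of V is v_i (expressed in the standard basis). Since V is invertible (lower-triangular with 1s on the diagonal, up to permutation), solve by back-substitution:
  V =
[[1, 0, 0],
 [0, 1, 1],
 [1, 1, 0]]
  V a = (3, 3, 5)
Solving gives a = (3, 2, 1).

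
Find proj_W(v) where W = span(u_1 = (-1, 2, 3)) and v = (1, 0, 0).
proj_W(v) = (1/14, -1/7, -3/14)

Set up U = [u_1 | ... | u_1] ∈ R^(3×1). The projector onto W = col(U) is P = U (U^T U)^(-1) U^T.
Compute U^T U =
  [14],
and U^T v = (-1).
Solve U^T U · c = U^T v for the coefficients: c = (-1/14). The projection is proj_W(v) = U c.
Check: (v - proj_W(v)) · u_1 = 0  (should be 0).
Result: proj_W(v) = (1/14, -1/7, -3/14).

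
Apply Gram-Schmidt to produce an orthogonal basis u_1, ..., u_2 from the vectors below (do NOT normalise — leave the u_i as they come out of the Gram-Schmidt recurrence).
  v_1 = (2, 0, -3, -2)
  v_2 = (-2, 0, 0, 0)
Orthogonal basis:
  u_1 = (2, 0, -3, -2)
  u_2 = (-26/17, 0, -12/17, -8/17)

Apply the Gram-Schmidt recurrence
  u_1 = v_1
  u_i = v_i − Σ_{j<i} ((v_i · u_j) / (u_j · u_j)) · u_j.

Step by step this gives:
  u_1 = (2, 0, -3, -2)
  u_2 = (-26/17, 0, -12/17, -8/17)

Orthogonality check:
  u_2 · u_1 = 0 (should be 0)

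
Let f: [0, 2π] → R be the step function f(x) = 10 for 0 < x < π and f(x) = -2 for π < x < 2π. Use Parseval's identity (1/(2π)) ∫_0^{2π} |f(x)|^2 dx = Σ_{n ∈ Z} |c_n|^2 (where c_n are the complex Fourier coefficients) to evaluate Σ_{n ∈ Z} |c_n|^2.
Σ |c_n|^2 = 52

Parseval equates the L^2 energy of f (normalised by 1/(2π)) with the ℓ^2 sum of its Fourier coefficients: (1/(2π)) ∫_0^{2π} |f|^2 = Σ |c_n|^2.
Compute the left side: (1/(2π)) [∫_0^π 10^2 dx + ∫_π^{2π} (-2)^2 dx] = (1/(2π)) · (100π + 4π) = (100 + 4)/2 = 52.
So Σ_{n ∈ Z} |c_n|^2 = 52.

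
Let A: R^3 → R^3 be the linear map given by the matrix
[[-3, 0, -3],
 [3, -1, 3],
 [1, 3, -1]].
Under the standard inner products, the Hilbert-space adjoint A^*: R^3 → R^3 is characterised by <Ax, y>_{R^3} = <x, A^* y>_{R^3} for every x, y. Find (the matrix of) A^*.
A^* = A^T =
[[-3, 3, 1],
 [0, -1, 3],
 [-3, 3, -1]]

For real matrices with standard dot products, the defining identity <Ax, y> = <x, A^* y> gives (Ax)^T y = x^T (A^*) y, i.e. x^T A^T y = x^T (A^*) y. Since this holds for all x, y, we must have A^* = A^T. Therefore
A^* =
[[-3, 3, 1],
 [0, -1, 3],
 [-3, 3, -1]].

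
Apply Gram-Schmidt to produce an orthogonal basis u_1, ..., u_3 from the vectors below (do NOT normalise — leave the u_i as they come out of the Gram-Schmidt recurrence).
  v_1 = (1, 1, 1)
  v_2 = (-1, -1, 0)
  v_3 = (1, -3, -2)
Orthogonal basis:
  u_1 = (1, 1, 1)
  u_2 = (-1/3, -1/3, 2/3)
  u_3 = (2, -2, 0)

Apply the Gram-Schmidt recurrence
  u_1 = v_1
  u_i = v_i − Σ_{j<i} ((v_i · u_j) / (u_j · u_j)) · u_j.

Step by step this gives:
  u_1 = (1, 1, 1)
  u_2 = (-1/3, -1/3, 2/3)
  u_3 = (2, -2, 0)

Orthogonality check:
  u_2 · u_1 = 0 (should be 0)
  u_3 · u_1 = 0 (should be 0)
  u_3 · u_2 = 0 (should be 0)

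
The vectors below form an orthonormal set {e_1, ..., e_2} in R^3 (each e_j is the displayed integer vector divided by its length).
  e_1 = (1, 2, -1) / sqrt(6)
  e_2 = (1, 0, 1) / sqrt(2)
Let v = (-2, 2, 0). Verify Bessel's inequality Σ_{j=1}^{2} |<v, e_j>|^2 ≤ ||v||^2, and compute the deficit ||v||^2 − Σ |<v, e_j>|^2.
Σ |<v, e_j>|^2 = 8/3; ||v||^2 = 8; deficit = 16/3

Write each e_j = u_j / sqrt(<u_j, u_j>) where u_j is the displayed integer vector. Then <v, e_j> = <v, u_j> / sqrt(<u_j, u_j>), so |<v, e_j>|^2 = <v, u_j>^2 / <u_j, u_j>.
Coefficients: <v, e_1> = 2/sqrt(6), <v, e_2> = -2/sqrt(2).
Square and sum: Σ |<v, e_j>|^2 = 8/3.
Compute ||v||^2 = v·v = 8.
Deficit = 8 − 8/3 = 16/3 ≥ 0, confirming Bessel's inequality. (The deficit equals ||v − Σ <v,e_j> e_j||^2, the squared distance from v to span{e_j}.)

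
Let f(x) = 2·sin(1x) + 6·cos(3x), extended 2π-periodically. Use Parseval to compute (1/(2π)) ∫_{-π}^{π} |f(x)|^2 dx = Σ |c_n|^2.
Σ |c_n|^2 = 20

Expand |f|^2 and use orthogonality of {sin(nx), cos(mx)} on [-π, π]:
  ∫_{-π}^{π} sin(nx)^2 dx = π, ∫ cos(mx)^2 dx = π, and cross terms integrate to 0.
So ∫_{-π}^{π} f(x)^2 dx = 2^2 · π + 6^2 · π = (4 + 36)π.
Divide by 2π: (4 + 36)/2 = 20.
By Parseval, this equals Σ |c_n|^2.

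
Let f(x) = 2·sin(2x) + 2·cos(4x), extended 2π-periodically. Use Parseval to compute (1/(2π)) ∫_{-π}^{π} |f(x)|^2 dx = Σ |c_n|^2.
Σ |c_n|^2 = 4

Expand |f|^2 and use orthogonality of {sin(nx), cos(mx)} on [-π, π]:
  ∫_{-π}^{π} sin(nx)^2 dx = π, ∫ cos(mx)^2 dx = π, and cross terms integrate to 0.
So ∫_{-π}^{π} f(x)^2 dx = 2^2 · π + 2^2 · π = (4 + 4)π.
Divide by 2π: (4 + 4)/2 = 4.
By Parseval, this equals Σ |c_n|^2.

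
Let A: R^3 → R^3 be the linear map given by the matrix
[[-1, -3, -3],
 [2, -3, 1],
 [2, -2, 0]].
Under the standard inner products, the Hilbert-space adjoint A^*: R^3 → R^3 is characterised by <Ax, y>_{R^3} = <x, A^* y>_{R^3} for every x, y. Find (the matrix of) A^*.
A^* = A^T =
[[-1, 2, 2],
 [-3, -3, -2],
 [-3, 1, 0]]

For real matrices with standard dot products, the defining identity <Ax, y> = <x, A^* y> gives (Ax)^T y = x^T (A^*) y, i.e. x^T A^T y = x^T (A^*) y. Since this holds for all x, y, we must have A^* = A^T. Therefore
A^* =
[[-1, 2, 2],
 [-3, -3, -2],
 [-3, 1, 0]].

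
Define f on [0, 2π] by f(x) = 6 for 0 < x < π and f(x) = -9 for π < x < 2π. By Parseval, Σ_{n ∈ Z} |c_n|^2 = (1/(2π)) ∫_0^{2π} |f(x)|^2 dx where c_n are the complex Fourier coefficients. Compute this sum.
Σ |c_n|^2 = 117/2

Parseval equates the L^2 energy of f (normalised by 1/(2π)) with the ℓ^2 sum of its Fourier coefficients: (1/(2π)) ∫_0^{2π} |f|^2 = Σ |c_n|^2.
Compute the left side: (1/(2π)) [∫_0^π 6^2 dx + ∫_π^{2π} (-9)^2 dx] = (1/(2π)) · (36π + 81π) = (36 + 81)/2 = 117/2.
So Σ_{n ∈ Z} |c_n|^2 = 117/2.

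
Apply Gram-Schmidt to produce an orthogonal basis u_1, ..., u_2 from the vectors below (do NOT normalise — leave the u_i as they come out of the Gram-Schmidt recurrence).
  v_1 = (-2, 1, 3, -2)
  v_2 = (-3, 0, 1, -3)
Orthogonal basis:
  u_1 = (-2, 1, 3, -2)
  u_2 = (-4/3, -5/6, -3/2, -4/3)

Apply the Gram-Schmidt recurrence
  u_1 = v_1
  u_i = v_i − Σ_{j<i} ((v_i · u_j) / (u_j · u_j)) · u_j.

Step by step this gives:
  u_1 = (-2, 1, 3, -2)
  u_2 = (-4/3, -5/6, -3/2, -4/3)

Orthogonality check:
  u_2 · u_1 = 0 (should be 0)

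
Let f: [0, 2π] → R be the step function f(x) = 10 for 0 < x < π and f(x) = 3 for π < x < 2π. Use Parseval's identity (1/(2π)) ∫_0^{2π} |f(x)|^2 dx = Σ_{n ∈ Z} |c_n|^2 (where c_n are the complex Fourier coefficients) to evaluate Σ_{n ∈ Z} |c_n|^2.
Σ |c_n|^2 = 109/2

Parseval equates the L^2 energy of f (normalised by 1/(2π)) with the ℓ^2 sum of its Fourier coefficients: (1/(2π)) ∫_0^{2π} |f|^2 = Σ |c_n|^2.
Compute the left side: (1/(2π)) [∫_0^π 10^2 dx + ∫_π^{2π} 3^2 dx] = (1/(2π)) · (100π + 9π) = (100 + 9)/2 = 109/2.
So Σ_{n ∈ Z} |c_n|^2 = 109/2.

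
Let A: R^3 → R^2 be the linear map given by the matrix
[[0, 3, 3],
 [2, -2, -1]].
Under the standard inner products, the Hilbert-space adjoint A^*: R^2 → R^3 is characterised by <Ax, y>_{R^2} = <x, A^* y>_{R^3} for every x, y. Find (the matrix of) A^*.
A^* = A^T =
[[0, 2],
 [3, -2],
 [3, -1]]

For real matrices with standard dot products, the defining identity <Ax, y> = <x, A^* y> gives (Ax)^T y = x^T (A^*) y, i.e. x^T A^T y = x^T (A^*) y. Since this holds for all x, y, we must have A^* = A^T. Therefore
A^* =
[[0, 2],
 [3, -2],
 [3, -1]].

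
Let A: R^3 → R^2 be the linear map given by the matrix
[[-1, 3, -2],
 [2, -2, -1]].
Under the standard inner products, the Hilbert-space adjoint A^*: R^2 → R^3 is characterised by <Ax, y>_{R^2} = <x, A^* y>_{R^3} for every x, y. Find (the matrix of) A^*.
A^* = A^T =
[[-1, 2],
 [3, -2],
 [-2, -1]]

For real matrices with standard dot products, the defining identity <Ax, y> = <x, A^* y> gives (Ax)^T y = x^T (A^*) y, i.e. x^T A^T y = x^T (A^*) y. Since this holds for all x, y, we must have A^* = A^T. Therefore
A^* =
[[-1, 2],
 [3, -2],
 [-2, -1]].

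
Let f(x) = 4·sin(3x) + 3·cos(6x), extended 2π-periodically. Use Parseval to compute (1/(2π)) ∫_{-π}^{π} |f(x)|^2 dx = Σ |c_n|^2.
Σ |c_n|^2 = 25/2

Expand |f|^2 and use orthogonality of {sin(nx), cos(mx)} on [-π, π]:
  ∫_{-π}^{π} sin(nx)^2 dx = π, ∫ cos(mx)^2 dx = π, and cross terms integrate to 0.
So ∫_{-π}^{π} f(x)^2 dx = 4^2 · π + 3^2 · π = (16 + 9)π.
Divide by 2π: (16 + 9)/2 = 25/2.
By Parseval, this equals Σ |c_n|^2.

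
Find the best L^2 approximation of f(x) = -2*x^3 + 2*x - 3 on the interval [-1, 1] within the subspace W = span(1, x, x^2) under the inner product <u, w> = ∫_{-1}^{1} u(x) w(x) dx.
g(x) = 4*x/5 - 3

The best approximation g ∈ W is the orthogonal projection of f onto W. Writing g = a_0 + a_1 x + a_2 x^2, the coefficients solve the normal equations G · a = b where
  G_{ij} = <φ_i, φ_j> and b_i = <f, φ_i>, with φ_0 = 1, φ_1 = x, φ_2 = x^2.
G =
  [2, 0, 2/3]
  [0, 2/3, 0]
  [2/3, 0, 2/5],
b = (-6, 8/15, -2).
Solving gives a_0 = -3, a_1 = 4/5, a_2 = 0, so
  g(x) = 4*x/5 - 3.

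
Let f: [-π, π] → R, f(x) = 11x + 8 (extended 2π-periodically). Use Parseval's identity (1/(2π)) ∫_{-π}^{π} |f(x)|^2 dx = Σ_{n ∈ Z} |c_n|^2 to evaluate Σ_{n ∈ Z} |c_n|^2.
Σ |c_n|^2 = 121π^2/3 + 64

Expand and integrate term by term over [-π, π]:
  ∫ (11x)^2 dx = 121·(2π^3/3); ∫ 2·11·(8)·x dx = 0 (odd integrand); ∫ 8^2 dx = 64·2π.
So (1/(2π)) ∫_{-π}^{π} (11x + 8)^2 dx = 121π^2/3 + 64 = 121π^2/3 + 64.
Parseval ⇒ Σ |c_n|^2 = 121π^2/3 + 64.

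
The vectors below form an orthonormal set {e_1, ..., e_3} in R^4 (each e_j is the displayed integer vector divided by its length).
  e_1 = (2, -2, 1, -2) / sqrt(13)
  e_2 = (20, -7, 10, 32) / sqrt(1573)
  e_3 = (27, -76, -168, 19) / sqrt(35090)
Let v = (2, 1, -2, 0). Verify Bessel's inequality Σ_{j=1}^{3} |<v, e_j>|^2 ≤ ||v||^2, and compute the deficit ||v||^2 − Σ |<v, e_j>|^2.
Σ |<v, e_j>|^2 = 423/145; ||v||^2 = 9; deficit = 882/145

Write each e_j = u_j / sqrt(<u_j, u_j>) where u_j is the displayed integer vector. Then <v, e_j> = <v, u_j> / sqrt(<u_j, u_j>), so |<v, e_j>|^2 = <v, u_j>^2 / <u_j, u_j>.
Coefficients: <v, e_1> = 0/sqrt(13), <v, e_2> = 13/sqrt(1573), <v, e_3> = 314/sqrt(35090).
Square and sum: Σ |<v, e_j>|^2 = 423/145.
Compute ||v||^2 = v·v = 9.
Deficit = 9 − 423/145 = 882/145 ≥ 0, confirming Bessel's inequality. (The deficit equals ||v − Σ <v,e_j> e_j||^2, the squared distance from v to span{e_j}.)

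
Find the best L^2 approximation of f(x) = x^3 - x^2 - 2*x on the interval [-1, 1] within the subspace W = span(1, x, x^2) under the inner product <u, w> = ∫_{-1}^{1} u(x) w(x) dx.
g(x) = -x^2 - 7*x/5

The best approximation g ∈ W is the orthogonal projection of f onto W. Writing g = a_0 + a_1 x + a_2 x^2, the coefficients solve the normal equations G · a = b where
  G_{ij} = <φ_i, φ_j> and b_i = <f, φ_i>, with φ_0 = 1, φ_1 = x, φ_2 = x^2.
G =
  [2, 0, 2/3]
  [0, 2/3, 0]
  [2/3, 0, 2/5],
b = (-2/3, -14/15, -2/5).
Solving gives a_0 = 0, a_1 = -7/5, a_2 = -1, so
  g(x) = -x^2 - 7*x/5.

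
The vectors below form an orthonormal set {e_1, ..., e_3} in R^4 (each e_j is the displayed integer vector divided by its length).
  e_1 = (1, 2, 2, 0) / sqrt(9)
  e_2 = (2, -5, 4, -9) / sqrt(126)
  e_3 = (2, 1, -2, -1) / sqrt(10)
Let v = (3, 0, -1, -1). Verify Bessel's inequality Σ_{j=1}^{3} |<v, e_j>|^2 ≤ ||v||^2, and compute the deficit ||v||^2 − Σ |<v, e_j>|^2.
Σ |<v, e_j>|^2 = 321/35; ||v||^2 = 11; deficit = 64/35

Write each e_j = u_j / sqrt(<u_j, u_j>) where u_j is the displayed integer vector. Then <v, e_j> = <v, u_j> / sqrt(<u_j, u_j>), so |<v, e_j>|^2 = <v, u_j>^2 / <u_j, u_j>.
Coefficients: <v, e_1> = 1/sqrt(9), <v, e_2> = 11/sqrt(126), <v, e_3> = 9/sqrt(10).
Square and sum: Σ |<v, e_j>|^2 = 321/35.
Compute ||v||^2 = v·v = 11.
Deficit = 11 − 321/35 = 64/35 ≥ 0, confirming Bessel's inequality. (The deficit equals ||v − Σ <v,e_j> e_j||^2, the squared distance from v to span{e_j}.)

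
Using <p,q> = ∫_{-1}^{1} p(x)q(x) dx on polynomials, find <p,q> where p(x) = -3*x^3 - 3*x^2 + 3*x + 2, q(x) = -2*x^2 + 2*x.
<p,q> = 4/3

Expand the product: p(x)·q(x) = 6*x^5 - 12*x^3 + 2*x^2 + 4*x.
∫_{-1}^{1} of each monomial x^k gives [2/(k+1) if k even, 0 if k odd]. Integrating term-by-term (or equivalently evaluating the antiderivative F(x) = x^6 - 3*x^4 + 2*x^3/3 + 2*x^2 at the endpoints):
  F(1) − F(−1) = 2/3 − (-2/3) = 4/3.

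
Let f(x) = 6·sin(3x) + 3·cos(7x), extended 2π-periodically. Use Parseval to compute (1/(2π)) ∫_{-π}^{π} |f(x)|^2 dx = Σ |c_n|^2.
Σ |c_n|^2 = 45/2

Expand |f|^2 and use orthogonality of {sin(nx), cos(mx)} on [-π, π]:
  ∫_{-π}^{π} sin(nx)^2 dx = π, ∫ cos(mx)^2 dx = π, and cross terms integrate to 0.
So ∫_{-π}^{π} f(x)^2 dx = 6^2 · π + 3^2 · π = (36 + 9)π.
Divide by 2π: (36 + 9)/2 = 45/2.
By Parseval, this equals Σ |c_n|^2.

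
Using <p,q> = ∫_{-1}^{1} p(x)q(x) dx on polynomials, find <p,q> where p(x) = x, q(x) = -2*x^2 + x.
<p,q> = 2/3

Expand the product: p(x)·q(x) = -2*x^3 + x^2.
∫_{-1}^{1} of each monomial x^k gives [2/(k+1) if k even, 0 if k odd]. Integrating term-by-term (or equivalently evaluating the antiderivative F(x) = -x^4/2 + x^3/3 at the endpoints):
  F(1) − F(−1) = -1/6 − (-5/6) = 2/3.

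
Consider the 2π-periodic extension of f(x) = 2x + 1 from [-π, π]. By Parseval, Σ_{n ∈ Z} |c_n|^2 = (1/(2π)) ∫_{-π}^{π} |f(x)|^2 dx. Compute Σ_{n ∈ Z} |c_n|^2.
Σ |c_n|^2 = 4π^2/3 + 1

Expand and integrate term by term over [-π, π]:
  ∫ (2x)^2 dx = 4·(2π^3/3); ∫ 2·2·(1)·x dx = 0 (odd integrand); ∫ 1^2 dx = 1·2π.
So (1/(2π)) ∫_{-π}^{π} (2x + 1)^2 dx = 4π^2/3 + 1 = 4π^2/3 + 1.
Parseval ⇒ Σ |c_n|^2 = 4π^2/3 + 1.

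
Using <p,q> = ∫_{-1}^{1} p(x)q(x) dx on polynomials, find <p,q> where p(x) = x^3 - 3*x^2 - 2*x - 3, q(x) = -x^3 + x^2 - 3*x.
<p,q> = 4/35

Expand the product: p(x)·q(x) = -x^6 + 4*x^5 - 4*x^4 + 10*x^3 + 3*x^2 + 9*x.
∫_{-1}^{1} of each monomial x^k gives [2/(k+1) if k even, 0 if k odd]. Integrating term-by-term (or equivalently evaluating the antiderivative F(x) = -x^7/7 + 2*x^6/3 - 4*x^5/5 + 5*x^4/2 + x^3 + 9*x^2/2 at the endpoints):
  F(1) − F(−1) = 811/105 − (799/105) = 4/35.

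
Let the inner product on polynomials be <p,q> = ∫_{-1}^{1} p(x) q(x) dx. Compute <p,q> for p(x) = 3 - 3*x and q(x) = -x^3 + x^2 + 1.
<p,q> = 46/5

Expand the product: p(x)·q(x) = 3*x^4 - 6*x^3 + 3*x^2 - 3*x + 3.
∫_{-1}^{1} of each monomial x^k gives [2/(k+1) if k even, 0 if k odd]. Integrating term-by-term (or equivalently evaluating the antiderivative F(x) = 3*x^5/5 - 3*x^4/2 + x^3 - 3*x^2/2 + 3*x at the endpoints):
  F(1) − F(−1) = 8/5 − (-38/5) = 46/5.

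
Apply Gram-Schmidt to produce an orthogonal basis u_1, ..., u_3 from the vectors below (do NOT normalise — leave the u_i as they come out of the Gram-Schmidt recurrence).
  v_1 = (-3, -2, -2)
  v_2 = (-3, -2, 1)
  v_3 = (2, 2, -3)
Orthogonal basis:
  u_1 = (-3, -2, -2)
  u_2 = (-18/17, -12/17, 39/17)
  u_3 = (-4/13, 6/13, 0)

Apply the Gram-Schmidt recurrence
  u_1 = v_1
  u_i = v_i − Σ_{j<i} ((v_i · u_j) / (u_j · u_j)) · u_j.

Step by step this gives:
  u_1 = (-3, -2, -2)
  u_2 = (-18/17, -12/17, 39/17)
  u_3 = (-4/13, 6/13, 0)

Orthogonality check:
  u_2 · u_1 = 0 (should be 0)
  u_3 · u_1 = 0 (should be 0)
  u_3 · u_2 = 0 (should be 0)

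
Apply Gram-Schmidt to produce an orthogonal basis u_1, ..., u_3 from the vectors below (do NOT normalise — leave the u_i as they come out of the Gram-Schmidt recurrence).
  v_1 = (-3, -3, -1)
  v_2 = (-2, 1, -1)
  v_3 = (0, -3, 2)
Orthogonal basis:
  u_1 = (-3, -3, -1)
  u_2 = (-26/19, 31/19, -15/19)
  u_3 = (-30/49, 15/98, 135/98)

Apply the Gram-Schmidt recurrence
  u_1 = v_1
  u_i = v_i − Σ_{j<i} ((v_i · u_j) / (u_j · u_j)) · u_j.

Step by step this gives:
  u_1 = (-3, -3, -1)
  u_2 = (-26/19, 31/19, -15/19)
  u_3 = (-30/49, 15/98, 135/98)

Orthogonality check:
  u_2 · u_1 = 0 (should be 0)
  u_3 · u_1 = 0 (should be 0)
  u_3 · u_2 = 0 (should be 0)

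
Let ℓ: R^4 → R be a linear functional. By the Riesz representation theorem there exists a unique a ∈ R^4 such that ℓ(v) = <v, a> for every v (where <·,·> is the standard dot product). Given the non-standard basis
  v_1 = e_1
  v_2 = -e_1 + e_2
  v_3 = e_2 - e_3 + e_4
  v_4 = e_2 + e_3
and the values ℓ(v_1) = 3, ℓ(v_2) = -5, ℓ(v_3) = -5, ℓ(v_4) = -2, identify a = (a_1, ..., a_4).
a = (3, -2, 0, -3)

Write a = (a_1, ..., a_4) in the standard basis. For each basis vector v_i, ℓ(v_i) = <v_i, a> is a linear equation in the a_j's. Collect the n equations into a matrix system V a = ℓ, where row i of V is v_i (expressed in the standard basis). Since V is invertible (lower-triangular with 1s on the diagonal, up to permutation), solve by back-substitution:
  V =
[[1, 0, 0, 0],
 [-1, 1, 0, 0],
 [0, 1, -1, 1],
 [0, 1, 1, 0]]
  V a = (3, -5, -5, -2)
Solving gives a = (3, -2, 0, -3).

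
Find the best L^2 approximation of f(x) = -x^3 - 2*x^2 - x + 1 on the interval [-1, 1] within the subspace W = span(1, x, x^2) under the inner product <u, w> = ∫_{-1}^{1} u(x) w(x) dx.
g(x) = -2*x^2 - 8*x/5 + 1

The best approximation g ∈ W is the orthogonal projection of f onto W. Writing g = a_0 + a_1 x + a_2 x^2, the coefficients solve the normal equations G · a = b where
  G_{ij} = <φ_i, φ_j> and b_i = <f, φ_i>, with φ_0 = 1, φ_1 = x, φ_2 = x^2.
G =
  [2, 0, 2/3]
  [0, 2/3, 0]
  [2/3, 0, 2/5],
b = (2/3, -16/15, -2/15).
Solving gives a_0 = 1, a_1 = -8/5, a_2 = -2, so
  g(x) = -2*x^2 - 8*x/5 + 1.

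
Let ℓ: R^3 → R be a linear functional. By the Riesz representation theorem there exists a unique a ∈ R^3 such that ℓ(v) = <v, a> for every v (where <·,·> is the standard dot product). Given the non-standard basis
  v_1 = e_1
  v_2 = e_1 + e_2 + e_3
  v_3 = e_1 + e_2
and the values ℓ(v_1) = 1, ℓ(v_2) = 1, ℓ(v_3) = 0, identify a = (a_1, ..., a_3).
a = (1, -1, 1)

Write a = (a_1, ..., a_3) in the standard basis. For each basis vector v_i, ℓ(v_i) = <v_i, a> is a linear equation in the a_j's. Collect the n equations into a matrix system V a = ℓ, where row i of V is v_i (expressed in the standard basis). Since V is invertible (lower-triangular with 1s on the diagonal, up to permutation), solve by back-substitution:
  V =
[[1, 0, 0],
 [1, 1, 1],
 [1, 1, 0]]
  V a = (1, 1, 0)
Solving gives a = (1, -1, 1).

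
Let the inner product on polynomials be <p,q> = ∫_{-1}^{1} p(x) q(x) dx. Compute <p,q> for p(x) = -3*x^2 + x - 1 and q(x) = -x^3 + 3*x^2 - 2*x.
<p,q> = -22/3

Expand the product: p(x)·q(x) = 3*x^5 - 10*x^4 + 10*x^3 - 5*x^2 + 2*x.
∫_{-1}^{1} of each monomial x^k gives [2/(k+1) if k even, 0 if k odd]. Integrating term-by-term (or equivalently evaluating the antiderivative F(x) = x^6/2 - 2*x^5 + 5*x^4/2 - 5*x^3/3 + x^2 at the endpoints):
  F(1) − F(−1) = 1/3 − (23/3) = -22/3.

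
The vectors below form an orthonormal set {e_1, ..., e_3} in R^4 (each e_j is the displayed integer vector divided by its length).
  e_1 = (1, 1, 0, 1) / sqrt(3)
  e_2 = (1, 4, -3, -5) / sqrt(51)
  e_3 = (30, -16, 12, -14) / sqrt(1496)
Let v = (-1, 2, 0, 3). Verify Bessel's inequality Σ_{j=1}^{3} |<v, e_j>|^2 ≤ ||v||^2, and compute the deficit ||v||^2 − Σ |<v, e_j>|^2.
Σ |<v, e_j>|^2 = 152/11; ||v||^2 = 14; deficit = 2/11

Write each e_j = u_j / sqrt(<u_j, u_j>) where u_j is the displayed integer vector. Then <v, e_j> = <v, u_j> / sqrt(<u_j, u_j>), so |<v, e_j>|^2 = <v, u_j>^2 / <u_j, u_j>.
Coefficients: <v, e_1> = 4/sqrt(3), <v, e_2> = -8/sqrt(51), <v, e_3> = -104/sqrt(1496).
Square and sum: Σ |<v, e_j>|^2 = 152/11.
Compute ||v||^2 = v·v = 14.
Deficit = 14 − 152/11 = 2/11 ≥ 0, confirming Bessel's inequality. (The deficit equals ||v − Σ <v,e_j> e_j||^2, the squared distance from v to span{e_j}.)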